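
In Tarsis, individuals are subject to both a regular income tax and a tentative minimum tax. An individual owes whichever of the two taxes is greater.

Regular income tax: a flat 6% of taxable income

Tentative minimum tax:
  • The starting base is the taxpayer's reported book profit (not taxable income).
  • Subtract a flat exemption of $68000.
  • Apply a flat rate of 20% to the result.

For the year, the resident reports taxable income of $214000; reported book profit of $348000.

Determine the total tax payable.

$56000

Tentative minimum tax:
  Base (reported book profit): $348000
  Less exemption $68000 → base $280000
  $280000 × 20% = $56000

Regular income tax:
  $214000 × 6% = $12840

$56000 > $12840, so the tentative minimum tax is the binding amount.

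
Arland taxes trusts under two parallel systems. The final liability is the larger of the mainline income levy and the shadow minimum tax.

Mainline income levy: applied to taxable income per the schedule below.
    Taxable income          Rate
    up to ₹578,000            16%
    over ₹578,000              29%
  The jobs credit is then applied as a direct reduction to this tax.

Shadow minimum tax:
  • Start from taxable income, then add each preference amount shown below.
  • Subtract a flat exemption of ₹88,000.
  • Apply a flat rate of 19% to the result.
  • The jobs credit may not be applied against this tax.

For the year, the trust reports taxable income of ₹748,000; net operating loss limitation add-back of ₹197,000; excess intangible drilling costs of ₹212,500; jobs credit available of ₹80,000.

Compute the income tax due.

₹203,205

Shadow minimum tax:
  Adjusted income: ₹748,000 + ₹197,000 + ₹212,500 = ₹1,157,500
  Less exemption ₹88,000 → base ₹1,069,500
  ₹1,069,500 × 19% = ₹203,205

Mainline income levy:
  ₹578,000 × 16% = ₹92,480
  ₹170,000 × 29% = ₹49,300
  → ₹141,780
  Less jobs credit ₹80,000 → ₹61,780

₹203,205 > ₹61,780, so the shadow minimum tax is the binding amount.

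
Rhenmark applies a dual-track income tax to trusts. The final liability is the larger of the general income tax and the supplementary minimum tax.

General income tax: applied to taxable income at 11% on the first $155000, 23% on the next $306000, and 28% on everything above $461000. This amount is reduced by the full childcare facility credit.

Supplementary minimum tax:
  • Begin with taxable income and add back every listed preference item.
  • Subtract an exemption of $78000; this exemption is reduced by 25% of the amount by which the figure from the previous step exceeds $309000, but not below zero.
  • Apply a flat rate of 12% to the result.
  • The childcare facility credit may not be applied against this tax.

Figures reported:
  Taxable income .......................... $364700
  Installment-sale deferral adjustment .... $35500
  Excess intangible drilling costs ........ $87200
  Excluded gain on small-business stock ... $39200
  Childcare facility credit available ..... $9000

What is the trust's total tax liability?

$60360

Supplementary minimum tax:
  Adjusted income: $364700 + $35500 + $87200 + $39200 = $526600
  Exemption: $78000 − 25% × ($526600 − $309000) = $78000 − $54400 = $23600
  Base: $526600 − $23600 = $503000
  $503000 × 12% = $60360

General income tax:
  $155000 × 11% = $17050
  $209700 × 23% = $48231
  → $65281
  Less childcare facility credit $9000 → $56281

$60360 > $56281, so the supplementary minimum tax is the binding amount.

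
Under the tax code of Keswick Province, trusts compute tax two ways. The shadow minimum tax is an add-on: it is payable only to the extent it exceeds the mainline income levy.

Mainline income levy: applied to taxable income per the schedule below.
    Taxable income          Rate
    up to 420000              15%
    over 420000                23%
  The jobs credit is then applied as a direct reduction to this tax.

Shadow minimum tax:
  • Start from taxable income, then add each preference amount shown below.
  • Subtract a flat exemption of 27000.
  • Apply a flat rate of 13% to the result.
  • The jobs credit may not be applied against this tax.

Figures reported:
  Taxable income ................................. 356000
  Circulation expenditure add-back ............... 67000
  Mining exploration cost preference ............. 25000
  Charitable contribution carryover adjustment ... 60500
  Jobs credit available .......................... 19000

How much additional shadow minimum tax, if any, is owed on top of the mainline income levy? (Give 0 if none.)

Shadow minimum tax:
  Adjusted income: 356000 + 67000 + 25000 + 60500 = 508500
  Less exemption 27000 → base 481500
  481500 × 13% = 62595

Mainline income levy:
  356000 × 15% = 53400
  Less jobs credit 19000 → 34400

Excess of shadow minimum tax over mainline income levy: 62595 − 34400 = 28195.

28195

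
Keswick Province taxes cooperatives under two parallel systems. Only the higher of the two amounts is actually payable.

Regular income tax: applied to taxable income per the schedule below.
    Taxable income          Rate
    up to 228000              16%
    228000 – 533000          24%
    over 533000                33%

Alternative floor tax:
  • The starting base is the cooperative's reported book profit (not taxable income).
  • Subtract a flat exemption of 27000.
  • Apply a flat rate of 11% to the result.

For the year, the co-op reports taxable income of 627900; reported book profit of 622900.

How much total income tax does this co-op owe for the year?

140997

Alternative floor tax:
  Base (reported book profit): 622900
  Less exemption 27000 → base 595900
  595900 × 11% = 65549

Regular income tax:
  228000 × 16% = 36480
  305000 × 24% = 73200
  94900 × 33% = 31317
  → 140997

140997 > 65549, so the regular income tax governs.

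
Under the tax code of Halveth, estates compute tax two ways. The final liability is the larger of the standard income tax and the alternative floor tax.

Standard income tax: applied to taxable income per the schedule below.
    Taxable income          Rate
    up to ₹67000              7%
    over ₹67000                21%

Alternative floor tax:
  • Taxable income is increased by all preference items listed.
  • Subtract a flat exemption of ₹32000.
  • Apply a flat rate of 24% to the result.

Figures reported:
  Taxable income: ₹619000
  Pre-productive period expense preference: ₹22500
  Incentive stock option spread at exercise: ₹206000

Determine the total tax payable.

Alternative floor tax:
  Adjusted income: ₹619000 + ₹22500 + ₹206000 = ₹847500
  Less exemption ₹32000 → base ₹815500
  ₹815500 × 24% = ₹195720

Standard income tax:
  ₹67000 × 7% = ₹4690
  ₹552000 × 21% = ₹115920
  → ₹120610

₹195720 > ₹120610, so the alternative floor tax is the binding amount.

₹195720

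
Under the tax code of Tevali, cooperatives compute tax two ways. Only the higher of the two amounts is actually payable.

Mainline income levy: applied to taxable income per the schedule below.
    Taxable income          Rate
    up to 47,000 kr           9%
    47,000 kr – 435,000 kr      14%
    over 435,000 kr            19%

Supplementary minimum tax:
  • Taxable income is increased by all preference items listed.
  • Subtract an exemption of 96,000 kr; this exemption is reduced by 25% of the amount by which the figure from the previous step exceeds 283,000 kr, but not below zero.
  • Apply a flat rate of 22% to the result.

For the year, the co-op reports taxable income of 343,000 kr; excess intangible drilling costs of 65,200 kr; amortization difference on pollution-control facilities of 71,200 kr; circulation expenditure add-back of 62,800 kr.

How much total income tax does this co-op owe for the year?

Mainline income levy:
  47,000 kr × 9% = 4,230 kr
  296,000 kr × 14% = 41,440 kr
  → 45,670 kr

Supplementary minimum tax:
  Adjusted income: 343,000 kr + 65,200 kr + 71,200 kr + 62,800 kr = 542,200 kr
  Exemption: 96,000 kr − 25% × (542,200 kr − 283,000 kr) = 96,000 kr − 64,800 kr = 31,200 kr
  Base: 542,200 kr − 31,200 kr = 511,000 kr
  511,000 kr × 22% = 112,420 kr

112,420 kr > 45,670 kr, so the supplementary minimum tax is the binding amount.

112,420 kr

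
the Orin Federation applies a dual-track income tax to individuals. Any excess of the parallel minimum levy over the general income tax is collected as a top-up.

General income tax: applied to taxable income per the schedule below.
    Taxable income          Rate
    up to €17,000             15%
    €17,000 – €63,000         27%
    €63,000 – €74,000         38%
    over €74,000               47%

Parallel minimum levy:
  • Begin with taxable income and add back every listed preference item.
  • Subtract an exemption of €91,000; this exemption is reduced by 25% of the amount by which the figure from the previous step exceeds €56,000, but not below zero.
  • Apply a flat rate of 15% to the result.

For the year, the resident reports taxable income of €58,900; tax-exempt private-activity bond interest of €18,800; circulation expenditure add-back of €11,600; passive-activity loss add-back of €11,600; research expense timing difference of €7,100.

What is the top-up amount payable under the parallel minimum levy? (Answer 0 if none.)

€0

General income tax:
  €17,000 × 15% = €2,550
  €41,900 × 27% = €11,313
  → €13,863

Parallel minimum levy:
  Adjusted income: €58,900 + €18,800 + €11,600 + €11,600 + €7,100 = €108,000
  Exemption: €91,000 − 25% × (€108,000 − €56,000) = €91,000 − €13,000 = €78,000
  Base: €108,000 − €78,000 = €30,000
  €30,000 × 15% = €4,500

€4,500 ≤ €13,863, so no add-on is due.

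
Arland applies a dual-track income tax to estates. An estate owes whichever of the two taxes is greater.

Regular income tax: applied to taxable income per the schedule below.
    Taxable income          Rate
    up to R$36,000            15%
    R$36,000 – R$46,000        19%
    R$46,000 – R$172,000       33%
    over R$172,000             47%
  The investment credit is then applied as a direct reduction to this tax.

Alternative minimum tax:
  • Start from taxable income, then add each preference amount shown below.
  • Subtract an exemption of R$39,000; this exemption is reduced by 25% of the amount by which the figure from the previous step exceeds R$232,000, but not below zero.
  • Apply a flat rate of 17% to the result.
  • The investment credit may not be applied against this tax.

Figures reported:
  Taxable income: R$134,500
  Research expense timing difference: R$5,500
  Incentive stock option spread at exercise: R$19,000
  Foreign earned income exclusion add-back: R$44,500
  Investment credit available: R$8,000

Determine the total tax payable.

Alternative minimum tax:
  Adjusted income: R$134,500 + R$5,500 + R$19,000 + R$44,500 = R$203,500
  Exemption: R$203,500 ≤ R$232,000, so full R$39,000 applies
  Base: R$203,500 − R$39,000 = R$164,500
  R$164,500 × 17% = R$27,965

Regular income tax:
  R$36,000 × 15% = R$5,400
  R$10,000 × 19% = R$1,900
  R$88,500 × 33% = R$29,205
  → R$36,505
  Less investment credit R$8,000 → R$28,505

R$28,505 > R$27,965, so the regular income tax governs.

R$28,505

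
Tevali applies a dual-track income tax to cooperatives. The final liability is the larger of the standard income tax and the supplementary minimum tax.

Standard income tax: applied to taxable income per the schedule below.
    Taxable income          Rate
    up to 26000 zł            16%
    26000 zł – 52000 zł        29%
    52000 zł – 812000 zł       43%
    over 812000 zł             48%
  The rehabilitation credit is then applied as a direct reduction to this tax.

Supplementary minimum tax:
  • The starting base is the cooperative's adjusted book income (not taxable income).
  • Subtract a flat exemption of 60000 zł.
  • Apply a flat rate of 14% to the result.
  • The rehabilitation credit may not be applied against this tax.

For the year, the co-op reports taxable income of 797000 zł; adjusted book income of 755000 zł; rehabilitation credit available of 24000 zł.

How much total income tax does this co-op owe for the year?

Supplementary minimum tax:
  Base (adjusted book income): 755000 zł
  Less exemption 60000 zł → base 695000 zł
  695000 zł × 14% = 97300 zł

Standard income tax:
  26000 zł × 16% = 4160 zł
  26000 zł × 29% = 7540 zł
  745000 zł × 43% = 320350 zł
  → 332050 zł
  Less rehabilitation credit 24000 zł → 308050 zł

308050 zł > 97300 zł, so the standard income tax governs.

308050 zł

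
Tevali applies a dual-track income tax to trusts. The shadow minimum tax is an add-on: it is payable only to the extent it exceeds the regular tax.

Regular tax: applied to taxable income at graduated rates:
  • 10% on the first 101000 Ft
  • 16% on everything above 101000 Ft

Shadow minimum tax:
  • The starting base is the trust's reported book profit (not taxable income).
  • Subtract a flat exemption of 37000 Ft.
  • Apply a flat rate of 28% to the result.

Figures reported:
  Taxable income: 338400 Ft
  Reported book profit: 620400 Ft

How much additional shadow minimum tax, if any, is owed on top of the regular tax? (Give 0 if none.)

Shadow minimum tax:
  Base (reported book profit): 620400 Ft
  Less exemption 37000 Ft → base 583400 Ft
  583400 Ft × 28% = 163352 Ft

Regular tax:
  101000 Ft × 10% = 10100 Ft
  237400 Ft × 16% = 37984 Ft
  → 48084 Ft

Excess of shadow minimum tax over regular tax: 163352 Ft − 48084 Ft = 115268 Ft.

115268 Ft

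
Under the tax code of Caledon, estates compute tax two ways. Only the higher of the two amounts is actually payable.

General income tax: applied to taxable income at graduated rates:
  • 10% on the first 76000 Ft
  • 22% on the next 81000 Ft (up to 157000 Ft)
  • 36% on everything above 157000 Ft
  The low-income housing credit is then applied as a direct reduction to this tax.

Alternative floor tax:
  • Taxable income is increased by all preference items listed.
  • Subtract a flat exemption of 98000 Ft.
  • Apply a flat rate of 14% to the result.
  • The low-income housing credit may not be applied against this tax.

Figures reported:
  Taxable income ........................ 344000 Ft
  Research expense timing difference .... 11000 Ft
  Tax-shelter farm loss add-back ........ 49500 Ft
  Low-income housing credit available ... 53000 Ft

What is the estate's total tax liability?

42910 Ft

General income tax:
  76000 Ft × 10% = 7600 Ft
  81000 Ft × 22% = 17820 Ft
  187000 Ft × 36% = 67320 Ft
  → 92740 Ft
  Less low-income housing credit 53000 Ft → 39740 Ft

Alternative floor tax:
  Adjusted income: 344000 Ft + 11000 Ft + 49500 Ft = 404500 Ft
  Less exemption 98000 Ft → base 306500 Ft
  306500 Ft × 14% = 42910 Ft

42910 Ft > 39740 Ft, so the alternative floor tax is the binding amount.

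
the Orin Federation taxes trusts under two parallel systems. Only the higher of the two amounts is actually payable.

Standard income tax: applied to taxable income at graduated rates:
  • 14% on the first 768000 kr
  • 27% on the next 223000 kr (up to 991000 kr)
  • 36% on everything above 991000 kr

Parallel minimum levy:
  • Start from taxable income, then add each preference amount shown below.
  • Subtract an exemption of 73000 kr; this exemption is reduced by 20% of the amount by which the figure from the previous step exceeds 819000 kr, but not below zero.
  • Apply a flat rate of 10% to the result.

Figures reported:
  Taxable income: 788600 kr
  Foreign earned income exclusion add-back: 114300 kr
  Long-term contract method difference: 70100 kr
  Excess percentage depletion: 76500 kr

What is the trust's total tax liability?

113082 kr

Standard income tax:
  768000 kr × 14% = 107520 kr
  20600 kr × 27% = 5562 kr
  → 113082 kr

Parallel minimum levy:
  Adjusted income: 788600 kr + 114300 kr + 70100 kr + 76500 kr = 1049500 kr
  Exemption: 73000 kr − 20% × (1049500 kr − 819000 kr) = 73000 kr − 46100 kr = 26900 kr
  Base: 1049500 kr − 26900 kr = 1022600 kr
  1022600 kr × 10% = 102260 kr

113082 kr > 102260 kr, so the standard income tax governs.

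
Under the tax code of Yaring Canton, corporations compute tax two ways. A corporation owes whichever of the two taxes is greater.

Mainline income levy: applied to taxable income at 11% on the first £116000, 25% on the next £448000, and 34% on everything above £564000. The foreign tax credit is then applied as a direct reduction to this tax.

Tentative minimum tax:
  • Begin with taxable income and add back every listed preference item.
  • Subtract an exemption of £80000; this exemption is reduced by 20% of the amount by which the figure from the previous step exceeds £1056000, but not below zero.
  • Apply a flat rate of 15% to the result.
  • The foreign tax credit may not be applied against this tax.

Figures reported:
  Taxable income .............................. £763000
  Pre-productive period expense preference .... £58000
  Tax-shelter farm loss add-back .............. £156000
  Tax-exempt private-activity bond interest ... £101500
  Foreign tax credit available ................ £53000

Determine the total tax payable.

£150450

Tentative minimum tax:
  Adjusted income: £763000 + £58000 + £156000 + £101500 = £1078500
  Exemption: £80000 − 20% × (£1078500 − £1056000) = £80000 − £4500 = £75500
  Base: £1078500 − £75500 = £1003000
  £1003000 × 15% = £150450

Mainline income levy:
  £116000 × 11% = £12760
  £448000 × 25% = £112000
  £199000 × 34% = £67660
  → £192420
  Less foreign tax credit £53000 → £139420

£150450 > £139420, so the tentative minimum tax is the binding amount.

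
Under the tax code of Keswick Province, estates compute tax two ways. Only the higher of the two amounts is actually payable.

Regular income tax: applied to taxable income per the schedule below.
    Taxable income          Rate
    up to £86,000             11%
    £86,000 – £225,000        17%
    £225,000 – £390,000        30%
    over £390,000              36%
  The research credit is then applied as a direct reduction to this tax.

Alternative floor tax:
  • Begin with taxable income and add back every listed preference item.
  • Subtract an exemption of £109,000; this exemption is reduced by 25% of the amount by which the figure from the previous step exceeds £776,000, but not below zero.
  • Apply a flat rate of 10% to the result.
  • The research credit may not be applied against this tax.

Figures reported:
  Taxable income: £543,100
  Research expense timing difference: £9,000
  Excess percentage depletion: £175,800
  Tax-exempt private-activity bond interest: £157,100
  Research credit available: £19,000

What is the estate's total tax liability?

£118,706

Regular income tax:
  £86,000 × 11% = £9,460
  £139,000 × 17% = £23,630
  £165,000 × 30% = £49,500
  £153,100 × 36% = £55,116
  → £137,706
  Less research credit £19,000 → £118,706

Alternative floor tax:
  Adjusted income: £543,100 + £9,000 + £175,800 + £157,100 = £885,000
  Exemption: £109,000 − 25% × (£885,000 − £776,000) = £109,000 − £27,250 = £81,750
  Base: £885,000 − £81,750 = £803,250
  £803,250 × 10% = £80,325

£118,706 > £80,325, so the regular income tax governs.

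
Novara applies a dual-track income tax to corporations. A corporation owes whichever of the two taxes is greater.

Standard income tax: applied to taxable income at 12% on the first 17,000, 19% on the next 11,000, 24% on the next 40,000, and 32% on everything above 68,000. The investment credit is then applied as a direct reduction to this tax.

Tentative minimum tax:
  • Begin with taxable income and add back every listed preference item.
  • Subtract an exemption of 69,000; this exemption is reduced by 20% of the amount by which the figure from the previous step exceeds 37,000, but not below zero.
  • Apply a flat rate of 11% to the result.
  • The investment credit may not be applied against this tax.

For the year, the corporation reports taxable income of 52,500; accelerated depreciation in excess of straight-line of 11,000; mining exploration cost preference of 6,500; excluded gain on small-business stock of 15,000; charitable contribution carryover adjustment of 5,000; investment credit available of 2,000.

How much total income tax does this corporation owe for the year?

8,010

Tentative minimum tax:
  Adjusted income: 52,500 + 11,000 + 6,500 + 15,000 + 5,000 = 90,000
  Exemption: 69,000 − 20% × (90,000 − 37,000) = 69,000 − 10,600 = 58,400
  Base: 90,000 − 58,400 = 31,600
  31,600 × 11% = 3,476

Standard income tax:
  17,000 × 12% = 2,040
  11,000 × 19% = 2,090
  24,500 × 24% = 5,880
  → 10,010
  Less investment credit 2,000 → 8,010

8,010 > 3,476, so the standard income tax governs.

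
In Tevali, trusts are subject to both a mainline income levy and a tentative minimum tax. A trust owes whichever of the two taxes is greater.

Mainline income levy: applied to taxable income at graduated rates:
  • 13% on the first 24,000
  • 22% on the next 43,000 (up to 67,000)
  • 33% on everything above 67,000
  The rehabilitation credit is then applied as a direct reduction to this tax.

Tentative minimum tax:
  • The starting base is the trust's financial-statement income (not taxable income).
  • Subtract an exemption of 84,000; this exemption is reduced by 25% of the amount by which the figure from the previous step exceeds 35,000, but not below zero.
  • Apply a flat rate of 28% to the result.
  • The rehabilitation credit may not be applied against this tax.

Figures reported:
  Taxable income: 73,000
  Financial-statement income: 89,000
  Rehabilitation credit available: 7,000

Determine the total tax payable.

Tentative minimum tax:
  Base (financial-statement income): 89,000
  Exemption: 84,000 − 25% × (89,000 − 35,000) = 84,000 − 13,500 = 70,500
  Base: 89,000 − 70,500 = 18,500
  18,500 × 28% = 5,180

Mainline income levy:
  24,000 × 13% = 3,120
  43,000 × 22% = 9,460
  6,000 × 33% = 1,980
  → 14,560
  Less rehabilitation credit 7,000 → 7,560

7,560 > 5,180, so the mainline income levy governs.

7,560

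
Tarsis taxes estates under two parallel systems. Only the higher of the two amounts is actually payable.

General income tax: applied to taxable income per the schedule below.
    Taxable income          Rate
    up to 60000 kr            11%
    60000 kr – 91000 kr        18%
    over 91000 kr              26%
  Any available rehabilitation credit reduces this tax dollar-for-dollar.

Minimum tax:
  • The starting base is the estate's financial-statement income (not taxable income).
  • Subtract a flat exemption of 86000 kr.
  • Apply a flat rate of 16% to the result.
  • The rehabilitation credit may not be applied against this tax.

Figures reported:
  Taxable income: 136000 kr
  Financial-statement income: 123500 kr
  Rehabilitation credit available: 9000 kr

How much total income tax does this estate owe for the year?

14880 kr

General income tax:
  60000 kr × 11% = 6600 kr
  31000 kr × 18% = 5580 kr
  45000 kr × 26% = 11700 kr
  → 23880 kr
  Less rehabilitation credit 9000 kr → 14880 kr

Minimum tax:
  Base (financial-statement income): 123500 kr
  Less exemption 86000 kr → base 37500 kr
  37500 kr × 16% = 6000 kr

14880 kr > 6000 kr, so the general income tax governs.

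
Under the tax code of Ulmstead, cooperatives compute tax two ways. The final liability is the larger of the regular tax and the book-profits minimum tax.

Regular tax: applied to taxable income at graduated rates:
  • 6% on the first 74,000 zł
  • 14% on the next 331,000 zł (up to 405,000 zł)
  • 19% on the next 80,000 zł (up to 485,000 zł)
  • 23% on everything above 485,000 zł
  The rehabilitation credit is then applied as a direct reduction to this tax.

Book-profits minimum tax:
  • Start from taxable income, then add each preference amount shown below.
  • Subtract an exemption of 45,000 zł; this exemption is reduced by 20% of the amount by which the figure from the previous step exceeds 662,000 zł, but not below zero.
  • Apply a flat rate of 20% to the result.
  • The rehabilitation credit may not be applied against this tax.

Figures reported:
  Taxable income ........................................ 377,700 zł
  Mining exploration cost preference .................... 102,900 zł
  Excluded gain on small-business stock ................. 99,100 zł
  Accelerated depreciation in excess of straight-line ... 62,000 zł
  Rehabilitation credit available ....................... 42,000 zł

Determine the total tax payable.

Regular tax:
  74,000 zł × 6% = 4,440 zł
  303,700 zł × 14% = 42,518 zł
  → 46,958 zł
  Less rehabilitation credit 42,000 zł → 4,958 zł

Book-profits minimum tax:
  Adjusted income: 377,700 zł + 102,900 zł + 99,100 zł + 62,000 zł = 641,700 zł
  Exemption: 641,700 zł ≤ 662,000 zł, so full 45,000 zł applies
  Base: 641,700 zł − 45,000 zł = 596,700 zł
  596,700 zł × 20% = 119,340 zł

119,340 zł > 4,958 zł, so the book-profits minimum tax is the binding amount.

119,340 zł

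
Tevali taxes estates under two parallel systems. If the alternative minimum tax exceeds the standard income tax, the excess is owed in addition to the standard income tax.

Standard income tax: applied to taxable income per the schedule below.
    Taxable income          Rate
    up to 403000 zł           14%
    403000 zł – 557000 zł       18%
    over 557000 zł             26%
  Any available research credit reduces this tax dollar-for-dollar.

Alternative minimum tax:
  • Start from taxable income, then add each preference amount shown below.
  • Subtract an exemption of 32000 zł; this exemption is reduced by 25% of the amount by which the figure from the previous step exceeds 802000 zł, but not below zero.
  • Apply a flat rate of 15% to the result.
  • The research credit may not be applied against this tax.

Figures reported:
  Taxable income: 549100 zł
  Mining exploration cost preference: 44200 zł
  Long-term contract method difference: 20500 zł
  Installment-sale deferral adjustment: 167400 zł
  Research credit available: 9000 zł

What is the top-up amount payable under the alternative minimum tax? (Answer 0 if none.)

Standard income tax:
  403000 zł × 14% = 56420 zł
  146100 zł × 18% = 26298 zł
  → 82718 zł
  Less research credit 9000 zł → 73718 zł

Alternative minimum tax:
  Adjusted income: 549100 zł + 44200 zł + 20500 zł + 167400 zł = 781200 zł
  Exemption: 781200 zł ≤ 802000 zł, so full 32000 zł applies
  Base: 781200 zł − 32000 zł = 749200 zł
  749200 zł × 15% = 112380 zł

Excess of alternative minimum tax over standard income tax: 112380 zł − 73718 zł = 38662 zł.

38662 zł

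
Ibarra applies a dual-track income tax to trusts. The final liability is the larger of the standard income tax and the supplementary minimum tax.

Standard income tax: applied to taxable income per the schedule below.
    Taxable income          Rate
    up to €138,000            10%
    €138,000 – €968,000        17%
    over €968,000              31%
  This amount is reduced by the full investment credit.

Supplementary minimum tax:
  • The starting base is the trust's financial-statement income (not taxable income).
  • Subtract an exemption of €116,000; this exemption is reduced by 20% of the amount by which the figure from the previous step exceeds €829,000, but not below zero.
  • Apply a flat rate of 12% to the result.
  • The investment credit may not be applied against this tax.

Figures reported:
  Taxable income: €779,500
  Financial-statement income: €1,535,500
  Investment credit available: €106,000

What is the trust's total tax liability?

Standard income tax:
  €138,000 × 10% = €13,800
  €641,500 × 17% = €109,055
  → €122,855
  Less investment credit €106,000 → €16,855

Supplementary minimum tax:
  Base (financial-statement income): €1,535,500
  Exemption: 20% × (€1,535,500 − €829,000) = €141,300 ≥ €116,000, so the exemption is fully phased out
  Base: €1,535,500 − €0 = €1,535,500
  €1,535,500 × 12% = €184,260

€184,260 > €16,855, so the supplementary minimum tax is the binding amount.

€184,260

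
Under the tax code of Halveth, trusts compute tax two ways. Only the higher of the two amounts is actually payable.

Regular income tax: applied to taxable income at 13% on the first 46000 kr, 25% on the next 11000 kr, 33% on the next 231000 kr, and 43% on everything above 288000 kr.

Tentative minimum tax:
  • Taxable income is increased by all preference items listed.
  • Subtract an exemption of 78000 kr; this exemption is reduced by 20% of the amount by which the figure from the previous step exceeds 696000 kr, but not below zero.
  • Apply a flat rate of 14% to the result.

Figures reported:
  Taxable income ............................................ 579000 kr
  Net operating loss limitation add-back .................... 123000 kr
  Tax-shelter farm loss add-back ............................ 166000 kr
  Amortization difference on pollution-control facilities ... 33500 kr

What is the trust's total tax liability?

210090 kr

Tentative minimum tax:
  Adjusted income: 579000 kr + 123000 kr + 166000 kr + 33500 kr = 901500 kr
  Exemption: 78000 kr − 20% × (901500 kr − 696000 kr) = 78000 kr − 41100 kr = 36900 kr
  Base: 901500 kr − 36900 kr = 864600 kr
  864600 kr × 14% = 121044 kr

Regular income tax:
  46000 kr × 13% = 5980 kr
  11000 kr × 25% = 2750 kr
  231000 kr × 33% = 76230 kr
  291000 kr × 43% = 125130 kr
  → 210090 kr

210090 kr > 121044 kr, so the regular income tax governs.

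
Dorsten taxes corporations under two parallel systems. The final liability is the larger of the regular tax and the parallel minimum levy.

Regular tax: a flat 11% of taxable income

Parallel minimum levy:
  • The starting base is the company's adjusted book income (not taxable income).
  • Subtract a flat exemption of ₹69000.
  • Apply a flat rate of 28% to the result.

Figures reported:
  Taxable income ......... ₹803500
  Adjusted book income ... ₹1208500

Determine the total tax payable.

Regular tax:
  ₹803500 × 11% = ₹88385

Parallel minimum levy:
  Base (adjusted book income): ₹1208500
  Less exemption ₹69000 → base ₹1139500
  ₹1139500 × 28% = ₹319060

₹319060 > ₹88385, so the parallel minimum levy is the binding amount.

₹319060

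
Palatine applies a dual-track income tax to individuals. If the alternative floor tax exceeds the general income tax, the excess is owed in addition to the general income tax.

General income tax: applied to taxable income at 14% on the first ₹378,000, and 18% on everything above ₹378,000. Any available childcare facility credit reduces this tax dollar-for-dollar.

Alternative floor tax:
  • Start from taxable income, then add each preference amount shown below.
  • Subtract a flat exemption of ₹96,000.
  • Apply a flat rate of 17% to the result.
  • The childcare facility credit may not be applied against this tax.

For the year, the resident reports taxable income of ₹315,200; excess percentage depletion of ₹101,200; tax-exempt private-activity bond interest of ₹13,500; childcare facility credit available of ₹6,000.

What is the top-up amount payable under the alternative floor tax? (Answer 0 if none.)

Alternative floor tax:
  Adjusted income: ₹315,200 + ₹101,200 + ₹13,500 = ₹429,900
  Less exemption ₹96,000 → base ₹333,900
  ₹333,900 × 17% = ₹56,763

General income tax:
  ₹315,200 × 14% = ₹44,128
  Less childcare facility credit ₹6,000 → ₹38,128

Excess of alternative floor tax over general income tax: ₹56,763 − ₹38,128 = ₹18,635.

₹18,635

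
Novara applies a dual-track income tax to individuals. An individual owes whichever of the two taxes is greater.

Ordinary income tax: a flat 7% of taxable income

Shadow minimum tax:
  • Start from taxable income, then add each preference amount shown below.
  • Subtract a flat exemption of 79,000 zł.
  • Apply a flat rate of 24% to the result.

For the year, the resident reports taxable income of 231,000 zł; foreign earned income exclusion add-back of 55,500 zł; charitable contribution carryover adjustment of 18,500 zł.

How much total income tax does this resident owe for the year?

54,240 zł

Ordinary income tax:
  231,000 zł × 7% = 16,170 zł

Shadow minimum tax:
  Adjusted income: 231,000 zł + 55,500 zł + 18,500 zł = 305,000 zł
  Less exemption 79,000 zł → base 226,000 zł
  226,000 zł × 24% = 54,240 zł

54,240 zł > 16,170 zł, so the shadow minimum tax is the binding amount.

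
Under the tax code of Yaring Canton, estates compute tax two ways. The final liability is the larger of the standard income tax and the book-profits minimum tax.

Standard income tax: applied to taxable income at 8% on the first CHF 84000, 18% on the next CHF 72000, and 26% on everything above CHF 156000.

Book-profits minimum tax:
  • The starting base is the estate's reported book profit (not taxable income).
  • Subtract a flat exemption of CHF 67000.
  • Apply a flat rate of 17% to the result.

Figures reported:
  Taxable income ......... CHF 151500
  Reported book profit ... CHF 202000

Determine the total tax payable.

Standard income tax:
  CHF 84000 × 8% = CHF 6720
  CHF 67500 × 18% = CHF 12150
  → CHF 18870

Book-profits minimum tax:
  Base (reported book profit): CHF 202000
  Less exemption CHF 67000 → base CHF 135000
  CHF 135000 × 17% = CHF 22950

CHF 22950 > CHF 18870, so the book-profits minimum tax is the binding amount.

CHF 22950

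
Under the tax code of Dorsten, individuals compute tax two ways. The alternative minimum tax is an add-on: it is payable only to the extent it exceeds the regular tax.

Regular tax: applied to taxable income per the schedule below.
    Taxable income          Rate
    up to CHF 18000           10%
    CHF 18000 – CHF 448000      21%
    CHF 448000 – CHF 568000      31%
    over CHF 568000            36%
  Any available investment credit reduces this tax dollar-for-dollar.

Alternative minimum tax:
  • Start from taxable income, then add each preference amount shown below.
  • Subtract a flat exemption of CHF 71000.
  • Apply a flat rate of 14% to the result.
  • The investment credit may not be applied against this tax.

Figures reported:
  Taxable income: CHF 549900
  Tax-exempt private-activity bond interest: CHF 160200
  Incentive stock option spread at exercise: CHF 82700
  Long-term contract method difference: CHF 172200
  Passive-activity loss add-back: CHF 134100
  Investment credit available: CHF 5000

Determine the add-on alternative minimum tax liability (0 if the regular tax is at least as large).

CHF 25245

Regular tax:
  CHF 18000 × 10% = CHF 1800
  CHF 430000 × 21% = CHF 90300
  CHF 101900 × 31% = CHF 31589
  → CHF 123689
  Less investment credit CHF 5000 → CHF 118689

Alternative minimum tax:
  Adjusted income: CHF 549900 + CHF 160200 + CHF 82700 + CHF 172200 + CHF 134100 = CHF 1099100
  Less exemption CHF 71000 → base CHF 1028100
  CHF 1028100 × 14% = CHF 143934

Excess of alternative minimum tax over regular tax: CHF 143934 − CHF 118689 = CHF 25245.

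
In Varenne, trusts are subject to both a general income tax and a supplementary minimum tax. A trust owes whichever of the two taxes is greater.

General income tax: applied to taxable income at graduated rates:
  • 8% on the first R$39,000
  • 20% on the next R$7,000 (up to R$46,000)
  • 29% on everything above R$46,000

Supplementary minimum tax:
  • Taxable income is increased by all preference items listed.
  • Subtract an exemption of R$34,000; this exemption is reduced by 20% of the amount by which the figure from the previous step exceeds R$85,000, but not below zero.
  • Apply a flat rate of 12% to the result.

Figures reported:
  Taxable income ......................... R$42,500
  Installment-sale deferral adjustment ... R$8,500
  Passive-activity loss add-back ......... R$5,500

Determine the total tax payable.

R$3,820

Supplementary minimum tax:
  Adjusted income: R$42,500 + R$8,500 + R$5,500 = R$56,500
  Exemption: R$56,500 ≤ R$85,000, so full R$34,000 applies
  Base: R$56,500 − R$34,000 = R$22,500
  R$22,500 × 12% = R$2,700

General income tax:
  R$39,000 × 8% = R$3,120
  R$3,500 × 20% = R$700
  → R$3,820

R$3,820 > R$2,700, so the general income tax governs.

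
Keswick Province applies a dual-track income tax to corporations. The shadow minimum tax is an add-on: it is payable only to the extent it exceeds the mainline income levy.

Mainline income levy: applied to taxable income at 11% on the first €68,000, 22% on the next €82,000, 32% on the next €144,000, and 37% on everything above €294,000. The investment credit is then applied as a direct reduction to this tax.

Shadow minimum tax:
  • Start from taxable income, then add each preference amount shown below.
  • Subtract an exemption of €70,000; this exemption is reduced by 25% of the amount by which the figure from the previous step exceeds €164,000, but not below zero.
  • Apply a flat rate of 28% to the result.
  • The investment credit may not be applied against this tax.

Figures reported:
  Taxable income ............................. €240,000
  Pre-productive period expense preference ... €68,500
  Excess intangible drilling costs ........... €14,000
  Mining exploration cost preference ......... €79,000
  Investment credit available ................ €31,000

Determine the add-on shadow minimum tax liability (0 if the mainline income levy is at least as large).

Mainline income levy:
  €68,000 × 11% = €7,480
  €82,000 × 22% = €18,040
  €90,000 × 32% = €28,800
  → €54,320
  Less investment credit €31,000 → €23,320

Shadow minimum tax:
  Adjusted income: €240,000 + €68,500 + €14,000 + €79,000 = €401,500
  Exemption: €70,000 − 25% × (€401,500 − €164,000) = €70,000 − €59,375 = €10,625
  Base: €401,500 − €10,625 = €390,875
  €390,875 × 28% = €109,445

Excess of shadow minimum tax over mainline income levy: €109,445 − €23,320 = €86,125.

€86,125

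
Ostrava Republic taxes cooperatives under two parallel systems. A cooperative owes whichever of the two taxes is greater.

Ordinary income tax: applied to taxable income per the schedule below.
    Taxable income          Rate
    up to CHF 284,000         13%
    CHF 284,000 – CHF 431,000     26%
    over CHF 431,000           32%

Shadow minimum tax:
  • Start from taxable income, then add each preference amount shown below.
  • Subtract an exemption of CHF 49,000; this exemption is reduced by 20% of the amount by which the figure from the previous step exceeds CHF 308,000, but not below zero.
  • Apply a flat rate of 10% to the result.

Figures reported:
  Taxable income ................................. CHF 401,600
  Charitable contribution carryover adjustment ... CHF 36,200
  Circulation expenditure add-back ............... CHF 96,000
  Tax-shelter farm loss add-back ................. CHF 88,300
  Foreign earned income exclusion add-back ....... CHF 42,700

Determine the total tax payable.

Ordinary income tax:
  CHF 284,000 × 13% = CHF 36,920
  CHF 117,600 × 26% = CHF 30,576
  → CHF 67,496

Shadow minimum tax:
  Adjusted income: CHF 401,600 + CHF 36,200 + CHF 96,000 + CHF 88,300 + CHF 42,700 = CHF 664,800
  Exemption: 20% × (CHF 664,800 − CHF 308,000) = CHF 71,360 ≥ CHF 49,000, so the exemption is fully phased out
  Base: CHF 664,800 − CHF 0 = CHF 664,800
  CHF 664,800 × 10% = CHF 66,480

CHF 67,496 > CHF 66,480, so the ordinary income tax governs.

CHF 67,496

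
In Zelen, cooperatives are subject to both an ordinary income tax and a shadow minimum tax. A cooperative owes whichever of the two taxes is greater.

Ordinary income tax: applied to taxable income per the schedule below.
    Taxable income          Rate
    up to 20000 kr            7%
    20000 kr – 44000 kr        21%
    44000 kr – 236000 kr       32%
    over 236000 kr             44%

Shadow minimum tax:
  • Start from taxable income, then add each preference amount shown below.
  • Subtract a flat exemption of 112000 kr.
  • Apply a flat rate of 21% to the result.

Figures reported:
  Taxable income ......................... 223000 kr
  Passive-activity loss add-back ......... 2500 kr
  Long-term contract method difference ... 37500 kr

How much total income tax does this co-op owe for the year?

Ordinary income tax:
  20000 kr × 7% = 1400 kr
  24000 kr × 21% = 5040 kr
  179000 kr × 32% = 57280 kr
  → 63720 kr

Shadow minimum tax:
  Adjusted income: 223000 kr + 2500 kr + 37500 kr = 263000 kr
  Less exemption 112000 kr → base 151000 kr
  151000 kr × 21% = 31710 kr

63720 kr > 31710 kr, so the ordinary income tax governs.

63720 kr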